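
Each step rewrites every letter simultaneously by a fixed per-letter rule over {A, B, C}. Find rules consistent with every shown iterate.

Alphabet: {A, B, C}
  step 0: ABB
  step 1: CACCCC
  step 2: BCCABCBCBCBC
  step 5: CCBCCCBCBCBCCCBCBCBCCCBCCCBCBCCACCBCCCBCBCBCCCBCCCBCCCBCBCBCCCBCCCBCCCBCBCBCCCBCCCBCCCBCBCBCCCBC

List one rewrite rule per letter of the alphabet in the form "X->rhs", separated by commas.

A->CA, B->CC, C->BC

  step 1 ⇒ step 2: CACCCC ⇒ BC·CA·BC·BC·BC·BC
    A ↦ CA
    C ↦ BC
  step 0 ⇒ step 1: ABB ⇒ CA·CC·CC
    B ↦ CC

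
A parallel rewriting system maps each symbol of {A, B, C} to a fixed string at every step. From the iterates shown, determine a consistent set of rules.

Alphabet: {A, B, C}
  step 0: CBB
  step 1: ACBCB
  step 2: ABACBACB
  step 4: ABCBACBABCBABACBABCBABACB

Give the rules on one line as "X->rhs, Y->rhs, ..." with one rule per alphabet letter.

  step 1 ⇒ step 2: ACBCB ⇒ AB·A·CB·A·CB
    A ↦ AB
    B ↦ CB
    C ↦ A

A->AB, B->CB, C->A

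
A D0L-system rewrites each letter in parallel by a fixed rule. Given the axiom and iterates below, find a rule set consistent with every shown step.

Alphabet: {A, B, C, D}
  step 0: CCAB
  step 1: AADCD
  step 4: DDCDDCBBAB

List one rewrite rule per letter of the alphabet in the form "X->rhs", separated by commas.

A->DC, B->D, C->A, D->B

  step 0 ⇒ step 1: CCAB ⇒ A·A·DC·D
    A ↦ DC
    B ↦ D
    C ↦ A
    D ↦ B  (constrained at step 1)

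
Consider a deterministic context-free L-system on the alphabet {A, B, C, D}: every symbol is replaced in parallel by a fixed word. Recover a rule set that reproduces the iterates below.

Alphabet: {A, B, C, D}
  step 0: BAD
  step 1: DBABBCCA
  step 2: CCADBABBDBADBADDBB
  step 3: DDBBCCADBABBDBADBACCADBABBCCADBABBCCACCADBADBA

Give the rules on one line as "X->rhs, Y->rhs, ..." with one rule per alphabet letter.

  step 2 ⇒ step 3: CCADBABBDBADBADDBB ⇒ D·D·BB·CCA·DBA·BB·DBA·DBA·CCA·DBA·BB·CCA·DBA·BB·CCA·CCA·DBA·DBA
    A ↦ BB
    B ↦ DBA
    C ↦ D
    D ↦ CCA

A->BB, B->DBA, C->D, D->CCA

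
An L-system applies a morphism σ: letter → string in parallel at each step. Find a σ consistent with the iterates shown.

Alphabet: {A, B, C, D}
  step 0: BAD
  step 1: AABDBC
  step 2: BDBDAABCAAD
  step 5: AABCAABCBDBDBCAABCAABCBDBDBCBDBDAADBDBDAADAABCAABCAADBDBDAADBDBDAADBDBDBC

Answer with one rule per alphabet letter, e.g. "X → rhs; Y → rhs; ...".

A->BD, B->AA, C->D, D->BC

  step 1 ⇒ step 2: AABDBC ⇒ BD·BD·AA·BC·AA·D
    A ↦ BD
    B ↦ AA
    C ↦ D
    D ↦ BC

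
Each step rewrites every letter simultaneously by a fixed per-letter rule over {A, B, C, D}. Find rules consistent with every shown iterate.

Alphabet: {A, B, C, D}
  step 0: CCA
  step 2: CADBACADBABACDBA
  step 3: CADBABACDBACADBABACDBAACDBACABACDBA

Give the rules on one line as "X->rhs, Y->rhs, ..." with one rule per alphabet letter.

A->DBA, B->AC, C->CA, D->B

  step 2 ⇒ step 3: CADBACADBABACDBA ⇒ CA·DBA·B·AC·DBA·CA·DBA·B·AC·DBA·AC·DBA·CA·B·AC·DBA
    A ↦ DBA
    B ↦ AC
    C ↦ CA
    D ↦ B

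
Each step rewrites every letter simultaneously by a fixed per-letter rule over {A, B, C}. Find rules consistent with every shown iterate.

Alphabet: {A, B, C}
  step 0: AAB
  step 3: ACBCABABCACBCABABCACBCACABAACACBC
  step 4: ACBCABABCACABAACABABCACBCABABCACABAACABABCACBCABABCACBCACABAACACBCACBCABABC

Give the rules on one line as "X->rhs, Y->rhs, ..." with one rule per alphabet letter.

A->AC, B->ABA, C->BC

  step 3 ⇒ step 4: ACBCABABCACBCABABCACBCACABAACACBC ⇒ AC·BC·ABA·BC·AC·ABA·AC·ABA·BC·AC·BC·ABA·BC·AC·ABA·AC·ABA·BC·AC·BC·ABA·BC·AC·BC·AC·ABA·AC·AC·BC·AC·BC·ABA·BC
    A ↦ AC
    B ↦ ABA
    C ↦ BC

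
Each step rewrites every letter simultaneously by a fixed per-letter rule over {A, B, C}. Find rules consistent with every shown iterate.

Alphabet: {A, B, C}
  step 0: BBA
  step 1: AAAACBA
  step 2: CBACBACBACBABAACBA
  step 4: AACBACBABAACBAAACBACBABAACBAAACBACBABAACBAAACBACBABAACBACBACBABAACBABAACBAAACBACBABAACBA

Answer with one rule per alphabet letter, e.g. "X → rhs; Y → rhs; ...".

  step 1 ⇒ step 2: AAAACBA ⇒ CBA·CBA·CBA·CBA·B·AA·CBA
    A ↦ CBA
    B ↦ AA
    C ↦ B

A->CBA, B->AA, C->B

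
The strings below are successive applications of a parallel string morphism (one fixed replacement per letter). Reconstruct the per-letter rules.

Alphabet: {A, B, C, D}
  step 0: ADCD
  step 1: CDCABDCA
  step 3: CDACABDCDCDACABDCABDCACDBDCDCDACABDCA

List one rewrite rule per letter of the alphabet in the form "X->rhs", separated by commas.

A->CD, B->CDA, C->BD, D->CA

  step 0 ⇒ step 1: ADCD ⇒ CD·CA·BD·CA
    A ↦ CD
    C ↦ BD
    D ↦ CA
    B ↦ CDA  (constrained at step 1)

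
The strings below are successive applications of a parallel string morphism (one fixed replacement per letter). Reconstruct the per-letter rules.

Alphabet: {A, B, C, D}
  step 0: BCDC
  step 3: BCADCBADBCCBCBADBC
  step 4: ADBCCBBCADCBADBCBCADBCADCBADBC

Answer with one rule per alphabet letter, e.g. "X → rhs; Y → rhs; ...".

A->C, B->AD, C->BC, D->B

  step 3 ⇒ step 4: BCADCBADBCCBCBADBC ⇒ AD·BC·C·B·BC·AD·C·B·AD·BC·BC·AD·BC·AD·C·B·AD·BC
    A ↦ C
    B ↦ AD
    C ↦ BC
    D ↦ B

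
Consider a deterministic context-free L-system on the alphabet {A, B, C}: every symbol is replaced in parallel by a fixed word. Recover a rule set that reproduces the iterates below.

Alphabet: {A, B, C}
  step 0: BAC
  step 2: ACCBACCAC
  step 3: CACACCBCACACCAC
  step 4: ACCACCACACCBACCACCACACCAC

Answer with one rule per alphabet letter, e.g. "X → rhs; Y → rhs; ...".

A->C, B->CB, C->AC

  step 3 ⇒ step 4: CACACCBCACACCAC ⇒ AC·C·AC·C·AC·AC·CB·AC·C·AC·C·AC·AC·C·AC
    A ↦ C
    B ↦ CB
    C ↦ AC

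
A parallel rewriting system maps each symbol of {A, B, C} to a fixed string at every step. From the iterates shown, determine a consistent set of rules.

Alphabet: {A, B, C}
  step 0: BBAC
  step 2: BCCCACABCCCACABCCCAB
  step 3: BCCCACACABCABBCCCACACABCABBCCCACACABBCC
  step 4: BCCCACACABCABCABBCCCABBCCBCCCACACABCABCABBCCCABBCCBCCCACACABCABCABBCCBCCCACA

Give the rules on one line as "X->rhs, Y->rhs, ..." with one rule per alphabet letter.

A->B, B->BCC, C->CA

  step 3 ⇒ step 4: BCCCACACABCABBCCCACACABCABBCCCACACABBCC ⇒ BCC·CA·CA·CA·B·CA·B·CA·B·BCC·CA·B·BCC·BCC·CA·CA·CA·B·CA·B·CA·B·BCC·CA·B·BCC·BCC·CA·CA·CA·B·CA·B·CA·B·BCC·BCC·CA·CA
    A ↦ B
    B ↦ BCC
    C ↦ CA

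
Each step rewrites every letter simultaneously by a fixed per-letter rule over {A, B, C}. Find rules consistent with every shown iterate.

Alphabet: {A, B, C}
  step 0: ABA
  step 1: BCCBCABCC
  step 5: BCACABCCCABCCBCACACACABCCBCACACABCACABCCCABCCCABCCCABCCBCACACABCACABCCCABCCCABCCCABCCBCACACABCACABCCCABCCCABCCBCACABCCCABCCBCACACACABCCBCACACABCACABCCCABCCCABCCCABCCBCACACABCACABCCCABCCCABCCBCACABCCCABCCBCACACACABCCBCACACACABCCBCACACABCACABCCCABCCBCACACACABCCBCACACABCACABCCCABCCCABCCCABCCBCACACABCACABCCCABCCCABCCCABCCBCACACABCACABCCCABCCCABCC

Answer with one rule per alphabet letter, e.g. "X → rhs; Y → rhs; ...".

  step 0 ⇒ step 1: ABA ⇒ BCC·BCA·BCC
    A ↦ BCC
    B ↦ BCA
    C ↦ CA  (constrained at step 1)

A->BCC, B->BCA, C->CA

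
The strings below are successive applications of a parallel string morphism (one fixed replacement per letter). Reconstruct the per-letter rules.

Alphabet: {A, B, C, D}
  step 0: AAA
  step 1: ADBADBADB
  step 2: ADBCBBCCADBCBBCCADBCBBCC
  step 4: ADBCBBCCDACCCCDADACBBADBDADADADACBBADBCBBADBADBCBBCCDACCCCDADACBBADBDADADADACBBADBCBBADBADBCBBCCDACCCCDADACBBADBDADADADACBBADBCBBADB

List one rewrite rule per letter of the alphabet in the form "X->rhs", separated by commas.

  step 1 ⇒ step 2: ADBADBADB ⇒ ADB·CBB·CC·ADB·CBB·CC·ADB·CBB·CC
    A ↦ ADB
    B ↦ CC
    D ↦ CBB
    C ↦ DA  (constrained at step 2)

A->ADB, B->CC, C->DA, D->CBB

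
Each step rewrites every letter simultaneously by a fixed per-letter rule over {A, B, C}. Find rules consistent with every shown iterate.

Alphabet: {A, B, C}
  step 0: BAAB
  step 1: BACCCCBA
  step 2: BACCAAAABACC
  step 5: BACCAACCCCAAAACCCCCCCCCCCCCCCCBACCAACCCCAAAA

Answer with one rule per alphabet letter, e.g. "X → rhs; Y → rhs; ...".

A->CC, B->BA, C->A

  step 1 ⇒ step 2: BACCCCBA ⇒ BA·CC·A·A·A·A·BA·CC
    A ↦ CC
    B ↦ BA
    C ↦ A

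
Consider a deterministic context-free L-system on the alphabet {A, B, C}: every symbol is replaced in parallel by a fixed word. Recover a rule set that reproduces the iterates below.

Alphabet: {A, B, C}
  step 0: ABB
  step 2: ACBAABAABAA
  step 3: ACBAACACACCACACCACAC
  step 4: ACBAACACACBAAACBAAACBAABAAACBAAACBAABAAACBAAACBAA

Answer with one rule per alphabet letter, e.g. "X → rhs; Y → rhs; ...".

A->AC, B->C, C->BAA

  step 3 ⇒ step 4: ACBAACACACCACACCACAC ⇒ AC·BAA·C·AC·AC·BAA·AC·BAA·AC·BAA·BAA·AC·BAA·AC·BAA·BAA·AC·BAA·AC·BAA
    A ↦ AC
    B ↦ C
    C ↦ BAA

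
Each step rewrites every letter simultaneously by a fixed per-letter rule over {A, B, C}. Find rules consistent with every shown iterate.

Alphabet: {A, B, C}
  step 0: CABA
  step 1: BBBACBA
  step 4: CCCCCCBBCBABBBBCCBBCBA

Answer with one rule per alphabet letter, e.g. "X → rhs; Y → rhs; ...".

  step 0 ⇒ step 1: CABA ⇒ BB·BA·C·BA
    A ↦ BA
    B ↦ C
    C ↦ BB

A->BA, B->C, C->BB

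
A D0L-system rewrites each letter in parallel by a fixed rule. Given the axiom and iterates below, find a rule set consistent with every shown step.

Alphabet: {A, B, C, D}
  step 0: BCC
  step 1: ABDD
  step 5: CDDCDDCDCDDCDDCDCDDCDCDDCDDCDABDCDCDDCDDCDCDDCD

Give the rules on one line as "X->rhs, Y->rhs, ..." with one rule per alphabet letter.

A->DCD, B->AB, C->D, D->CD

  step 0 ⇒ step 1: BCC ⇒ AB·D·D
    B ↦ AB
    C ↦ D
    A ↦ DCD  (constrained at step 1)
    D ↦ CD  (constrained at step 1)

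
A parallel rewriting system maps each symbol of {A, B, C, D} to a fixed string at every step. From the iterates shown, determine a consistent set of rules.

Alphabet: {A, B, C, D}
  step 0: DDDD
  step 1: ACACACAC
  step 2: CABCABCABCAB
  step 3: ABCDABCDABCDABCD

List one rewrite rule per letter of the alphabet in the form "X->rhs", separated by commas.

A->C, B->D, C->AB, D->AC

  step 2 ⇒ step 3: CABCABCABCAB ⇒ AB·C·D·AB·C·D·AB·C·D·AB·C·D
    A ↦ C
    B ↦ D
    C ↦ AB
  step 0 ⇒ step 1: DDDD ⇒ AC·AC·AC·AC
    D ↦ AC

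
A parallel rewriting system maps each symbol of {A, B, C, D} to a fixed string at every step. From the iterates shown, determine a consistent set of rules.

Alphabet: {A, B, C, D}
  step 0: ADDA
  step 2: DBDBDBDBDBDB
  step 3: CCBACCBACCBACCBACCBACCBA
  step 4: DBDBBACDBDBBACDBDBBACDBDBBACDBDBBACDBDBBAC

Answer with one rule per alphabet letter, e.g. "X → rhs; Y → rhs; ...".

  step 3 ⇒ step 4: CCBACCBACCBACCBACCBACCBA ⇒ DB·DB·BA·C·DB·DB·BA·C·DB·DB·BA·C·DB·DB·BA·C·DB·DB·BA·C·DB·DB·BA·C
    A ↦ C
    B ↦ BA
    C ↦ DB
  step 2 ⇒ step 3: DBDBDBDBDBDB ⇒ CC·BA·CC·BA·CC·BA·CC·BA·CC·BA·CC·BA
    D ↦ CC

A->C, B->BA, C->DB, D->CC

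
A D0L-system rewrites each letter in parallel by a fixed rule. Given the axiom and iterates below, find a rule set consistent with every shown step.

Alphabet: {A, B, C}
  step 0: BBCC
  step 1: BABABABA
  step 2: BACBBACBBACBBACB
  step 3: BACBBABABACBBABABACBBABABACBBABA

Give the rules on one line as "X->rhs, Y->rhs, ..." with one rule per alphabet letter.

  step 2 ⇒ step 3: BACBBACBBACBBACB ⇒ BA·CB·BA·BA·BA·CB·BA·BA·BA·CB·BA·BA·BA·CB·BA·BA
    A ↦ CB
    B ↦ BA
    C ↦ BA

A->CB, B->BA, C->BA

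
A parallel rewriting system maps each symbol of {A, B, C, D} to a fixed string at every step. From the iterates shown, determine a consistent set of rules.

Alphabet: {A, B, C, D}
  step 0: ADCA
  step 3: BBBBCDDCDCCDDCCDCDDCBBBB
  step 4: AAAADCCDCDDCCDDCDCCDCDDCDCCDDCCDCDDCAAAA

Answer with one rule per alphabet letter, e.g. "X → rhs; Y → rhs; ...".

  step 3 ⇒ step 4: BBBBCDDCDCCDDCCDCDDCBBBB ⇒ A·A·A·A·DC·CD·CD·DC·CD·DC·DC·CD·CD·DC·DC·CD·DC·CD·CD·DC·A·A·A·A
    B ↦ A
    C ↦ DC
    D ↦ CD
    A ↦ BB  (constrained at step 0)

A->BB, B->A, C->DC, D->CD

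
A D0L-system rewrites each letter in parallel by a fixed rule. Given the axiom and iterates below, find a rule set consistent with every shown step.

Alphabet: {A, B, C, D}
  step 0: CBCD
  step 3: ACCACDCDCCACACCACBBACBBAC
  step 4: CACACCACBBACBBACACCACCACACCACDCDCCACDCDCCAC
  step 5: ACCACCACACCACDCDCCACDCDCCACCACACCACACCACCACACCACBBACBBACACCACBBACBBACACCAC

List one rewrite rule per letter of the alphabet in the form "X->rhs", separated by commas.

  step 4 ⇒ step 5: CACACCACBBACBBACACCACCACACCACDCDCCACDCDCCAC ⇒ AC·C·AC·C·AC·AC·C·AC·DC·DC·C·AC·DC·DC·C·AC·C·AC·AC·C·AC·AC·C·AC·C·AC·AC·C·AC·BB·AC·BB·AC·AC·C·AC·BB·AC·BB·AC·AC·C·AC
    A ↦ C
    B ↦ DC
    C ↦ AC
    D ↦ BB

A->C, B->DC, C->AC, D->BB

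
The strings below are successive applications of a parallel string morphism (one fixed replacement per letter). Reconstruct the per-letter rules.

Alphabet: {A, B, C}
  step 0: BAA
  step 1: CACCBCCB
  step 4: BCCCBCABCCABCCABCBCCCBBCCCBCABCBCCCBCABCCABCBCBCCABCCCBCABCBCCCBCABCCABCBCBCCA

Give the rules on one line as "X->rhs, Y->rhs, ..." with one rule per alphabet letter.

A->CCB, B->CA, C->BC

  step 0 ⇒ step 1: BAA ⇒ CA·CCB·CCB
    A ↦ CCB
    B ↦ CA
    C ↦ BC  (constrained at step 1)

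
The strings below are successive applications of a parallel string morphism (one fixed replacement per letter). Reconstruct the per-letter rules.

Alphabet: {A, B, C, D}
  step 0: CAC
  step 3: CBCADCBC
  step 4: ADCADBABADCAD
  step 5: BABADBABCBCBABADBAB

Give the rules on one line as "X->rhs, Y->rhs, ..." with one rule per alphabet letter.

A->B, B->C, C->AD, D->AB

  step 4 ⇒ step 5: ADCADBABADCAD ⇒ B·AB·AD·B·AB·C·B·C·B·AB·AD·B·AB
    A ↦ B
    B ↦ C
    C ↦ AD
    D ↦ AB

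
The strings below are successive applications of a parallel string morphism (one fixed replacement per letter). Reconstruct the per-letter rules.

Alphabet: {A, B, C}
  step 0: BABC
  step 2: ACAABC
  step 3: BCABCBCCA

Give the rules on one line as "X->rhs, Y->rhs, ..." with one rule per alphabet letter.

A->BC, B->C, C->A

  step 2 ⇒ step 3: ACAABC ⇒ BC·A·BC·BC·C·A
    A ↦ BC
    B ↦ C
    C ↦ A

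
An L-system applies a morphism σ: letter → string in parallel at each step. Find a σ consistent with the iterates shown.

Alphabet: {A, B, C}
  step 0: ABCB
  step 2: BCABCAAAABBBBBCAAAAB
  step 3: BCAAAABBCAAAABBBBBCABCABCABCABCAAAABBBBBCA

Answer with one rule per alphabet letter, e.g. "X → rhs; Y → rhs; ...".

  step 2 ⇒ step 3: BCABCAAAABBBBBCAAAAB ⇒ BCA·AAA·B·BCA·AAA·B·B·B·B·BCA·BCA·BCA·BCA·BCA·AAA·B·B·B·B·BCA
    A ↦ B
    B ↦ BCA
    C ↦ AAA

A->B, B->BCA, C->AAA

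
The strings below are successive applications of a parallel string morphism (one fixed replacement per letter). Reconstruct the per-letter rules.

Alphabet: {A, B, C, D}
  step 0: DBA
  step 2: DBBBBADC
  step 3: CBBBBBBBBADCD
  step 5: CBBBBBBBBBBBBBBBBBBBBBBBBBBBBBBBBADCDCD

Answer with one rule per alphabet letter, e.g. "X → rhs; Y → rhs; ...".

  step 2 ⇒ step 3: DBBBBADC ⇒ C·BB·BB·BB·BB·AD·C·D
    A ↦ AD
    B ↦ BB
    C ↦ D
    D ↦ C

A->AD, B->BB, C->D, D->C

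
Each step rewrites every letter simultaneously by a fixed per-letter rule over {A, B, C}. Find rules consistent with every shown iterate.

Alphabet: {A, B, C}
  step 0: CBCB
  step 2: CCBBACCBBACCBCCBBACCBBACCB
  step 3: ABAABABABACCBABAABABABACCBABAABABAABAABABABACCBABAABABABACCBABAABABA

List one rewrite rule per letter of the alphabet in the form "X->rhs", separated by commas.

A->CCB, B->BA, C->ABA

  step 2 ⇒ step 3: CCBBACCBBACCBCCBBACCBBACCB ⇒ ABA·ABA·BA·BA·CCB·ABA·ABA·BA·BA·CCB·ABA·ABA·BA·ABA·ABA·BA·BA·CCB·ABA·ABA·BA·BA·CCB·ABA·ABA·BA
    A ↦ CCB
    B ↦ BA
    C ↦ ABA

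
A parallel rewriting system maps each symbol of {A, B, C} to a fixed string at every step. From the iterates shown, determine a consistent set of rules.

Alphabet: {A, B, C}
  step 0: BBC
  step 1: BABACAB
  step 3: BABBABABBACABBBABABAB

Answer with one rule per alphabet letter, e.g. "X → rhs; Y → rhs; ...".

A->B, B->BA, C->CAB

  step 0 ⇒ step 1: BBC ⇒ BA·BA·CAB
    B ↦ BA
    C ↦ CAB
    A ↦ B  (constrained at step 1)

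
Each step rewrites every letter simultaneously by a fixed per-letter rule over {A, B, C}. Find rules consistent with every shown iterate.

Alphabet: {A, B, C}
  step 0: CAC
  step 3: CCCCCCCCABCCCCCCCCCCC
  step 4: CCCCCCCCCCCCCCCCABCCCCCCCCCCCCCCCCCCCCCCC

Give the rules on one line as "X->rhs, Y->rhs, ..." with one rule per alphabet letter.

  step 3 ⇒ step 4: CCCCCCCCABCCCCCCCCCCC ⇒ CC·CC·CC·CC·CC·CC·CC·CC·AB·C·CC·CC·CC·CC·CC·CC·CC·CC·CC·CC·CC
    A ↦ AB
    B ↦ C
    C ↦ CC

A->AB, B->C, C->CC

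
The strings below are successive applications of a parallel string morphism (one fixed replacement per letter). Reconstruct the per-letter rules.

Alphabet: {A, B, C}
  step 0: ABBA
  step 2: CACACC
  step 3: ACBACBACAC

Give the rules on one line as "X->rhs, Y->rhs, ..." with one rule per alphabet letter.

A->B, B->C, C->AC

  step 2 ⇒ step 3: CACACC ⇒ AC·B·AC·B·AC·AC
    A ↦ B
    C ↦ AC
    B ↦ C  (constrained at step 0)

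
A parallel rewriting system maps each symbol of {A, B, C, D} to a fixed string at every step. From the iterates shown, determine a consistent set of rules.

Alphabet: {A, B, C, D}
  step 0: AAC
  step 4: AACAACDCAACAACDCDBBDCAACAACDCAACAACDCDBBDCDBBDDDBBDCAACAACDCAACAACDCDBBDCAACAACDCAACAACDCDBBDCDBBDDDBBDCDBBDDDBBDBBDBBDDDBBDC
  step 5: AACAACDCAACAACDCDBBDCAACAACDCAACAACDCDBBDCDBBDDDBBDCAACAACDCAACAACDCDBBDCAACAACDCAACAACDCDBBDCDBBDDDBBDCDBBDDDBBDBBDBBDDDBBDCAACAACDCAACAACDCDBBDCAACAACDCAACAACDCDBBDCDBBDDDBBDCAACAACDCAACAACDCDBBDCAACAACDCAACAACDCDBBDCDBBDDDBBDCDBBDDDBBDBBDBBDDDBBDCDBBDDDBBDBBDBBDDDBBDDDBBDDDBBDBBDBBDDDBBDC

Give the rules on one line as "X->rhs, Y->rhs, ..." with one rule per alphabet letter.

  step 4 ⇒ step 5: AACAACDCAACAACDCDBBDCAACAACDCAACAACDCDBBDCDBBDDDBBDCAACAACDCAACAACDCDBBDCAACAACDCAACAACDCDBBDCDBBDDDBBDCDBBDDDBBDBBDBBDDDBBDC ⇒ AAC·AAC·DC·AAC·AAC·DC·DBB·DC·AAC·AAC·DC·AAC·AAC·DC·DBB·DC·DBB·D·D·DBB·DC·AAC·AAC·DC·AAC·AAC·DC·DBB·DC·AAC·AAC·DC·AAC·AAC·DC·DBB·DC·DBB·D·D·DBB·DC·DBB·D·D·DBB·DBB·DBB·D·D·DBB·DC·AAC·AAC·DC·AAC·AAC·DC·DBB·DC·AAC·AAC·DC·AAC·AAC·DC·DBB·DC·DBB·D·D·DBB·DC·AAC·AAC·DC·AAC·AAC·DC·DBB·DC·AAC·AAC·DC·AAC·AAC·DC·DBB·DC·DBB·D·D·DBB·DC·DBB·D·D·DBB·DBB·DBB·D·D·DBB·DC·DBB·D·D·DBB·DBB·DBB·D·D·DBB·D·D·DBB·D·D·DBB·DBB·DBB·D·D·DBB·DC
    A ↦ AAC
    B ↦ D
    C ↦ DC
    D ↦ DBB

A->AAC, B->D, C->DC, D->DBB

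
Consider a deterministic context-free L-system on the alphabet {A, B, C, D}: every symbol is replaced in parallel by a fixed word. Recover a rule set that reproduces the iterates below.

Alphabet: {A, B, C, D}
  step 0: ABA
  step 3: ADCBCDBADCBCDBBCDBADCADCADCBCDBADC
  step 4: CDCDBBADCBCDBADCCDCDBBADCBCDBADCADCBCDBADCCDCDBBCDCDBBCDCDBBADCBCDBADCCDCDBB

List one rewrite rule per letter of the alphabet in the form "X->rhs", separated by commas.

  step 3 ⇒ step 4: ADCBCDBADCBCDBBCDBADCADCADCBCDBADC ⇒ CD·CDB·B·ADC·B·CDB·ADC·CD·CDB·B·ADC·B·CDB·ADC·ADC·B·CDB·ADC·CD·CDB·B·CD·CDB·B·CD·CDB·B·ADC·B·CDB·ADC·CD·CDB·B
    A ↦ CD
    B ↦ ADC
    C ↦ B
    D ↦ CDB

A->CD, B->ADC, C->B, D->CDB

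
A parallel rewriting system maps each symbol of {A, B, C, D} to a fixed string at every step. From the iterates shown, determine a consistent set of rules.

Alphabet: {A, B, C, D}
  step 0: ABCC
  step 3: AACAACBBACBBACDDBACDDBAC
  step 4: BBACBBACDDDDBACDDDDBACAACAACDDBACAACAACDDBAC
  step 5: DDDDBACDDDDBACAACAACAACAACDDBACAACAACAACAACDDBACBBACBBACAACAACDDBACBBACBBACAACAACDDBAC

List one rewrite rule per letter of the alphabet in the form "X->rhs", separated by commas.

A->B, B->DD, C->AC, D->AAC

  step 4 ⇒ step 5: BBACBBACDDDDBACDDDDBACAACAACDDBACAACAACDDBAC ⇒ DD·DD·B·AC·DD·DD·B·AC·AAC·AAC·AAC·AAC·DD·B·AC·AAC·AAC·AAC·AAC·DD·B·AC·B·B·AC·B·B·AC·AAC·AAC·DD·B·AC·B·B·AC·B·B·AC·AAC·AAC·DD·B·AC
    A ↦ B
    B ↦ DD
    C ↦ AC
    D ↦ AAC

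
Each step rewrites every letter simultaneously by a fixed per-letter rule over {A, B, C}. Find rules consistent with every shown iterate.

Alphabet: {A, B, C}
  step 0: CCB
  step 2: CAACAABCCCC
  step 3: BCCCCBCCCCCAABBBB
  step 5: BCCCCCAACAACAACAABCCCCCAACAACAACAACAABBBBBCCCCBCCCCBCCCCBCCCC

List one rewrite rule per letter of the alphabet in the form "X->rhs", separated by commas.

A->CC, B->CAA, C->B

  step 2 ⇒ step 3: CAACAABCCCC ⇒ B·CC·CC·B·CC·CC·CAA·B·B·B·B
    A ↦ CC
    B ↦ CAA
    C ↦ B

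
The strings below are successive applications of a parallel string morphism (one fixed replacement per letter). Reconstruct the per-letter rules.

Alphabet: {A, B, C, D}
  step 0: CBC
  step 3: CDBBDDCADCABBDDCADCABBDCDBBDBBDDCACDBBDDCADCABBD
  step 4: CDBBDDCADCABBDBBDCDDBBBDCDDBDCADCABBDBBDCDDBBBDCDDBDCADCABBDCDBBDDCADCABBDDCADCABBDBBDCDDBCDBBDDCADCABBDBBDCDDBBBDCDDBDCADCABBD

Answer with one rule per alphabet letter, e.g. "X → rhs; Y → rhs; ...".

A->DB, B->DCA, C->CD, D->BBD

  step 3 ⇒ step 4: CDBBDDCADCABBDDCADCABBDCDBBDBBDDCACDBBDDCADCABBD ⇒ CD·BBD·DCA·DCA·BBD·BBD·CD·DB·BBD·CD·DB·DCA·DCA·BBD·BBD·CD·DB·BBD·CD·DB·DCA·DCA·BBD·CD·BBD·DCA·DCA·BBD·DCA·DCA·BBD·BBD·CD·DB·CD·BBD·DCA·DCA·BBD·BBD·CD·DB·BBD·CD·DB·DCA·DCA·BBD
    A ↦ DB
    B ↦ DCA
    C ↦ CD
    D ↦ BBD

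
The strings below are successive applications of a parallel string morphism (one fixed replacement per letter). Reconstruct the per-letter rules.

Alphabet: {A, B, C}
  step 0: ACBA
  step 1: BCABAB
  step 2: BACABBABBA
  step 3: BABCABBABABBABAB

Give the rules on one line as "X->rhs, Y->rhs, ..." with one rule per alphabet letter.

A->B, B->BA, C->CA

  step 2 ⇒ step 3: BACABBABBA ⇒ BA·B·CA·B·BA·BA·B·BA·BA·B
    A ↦ B
    B ↦ BA
    C ↦ CA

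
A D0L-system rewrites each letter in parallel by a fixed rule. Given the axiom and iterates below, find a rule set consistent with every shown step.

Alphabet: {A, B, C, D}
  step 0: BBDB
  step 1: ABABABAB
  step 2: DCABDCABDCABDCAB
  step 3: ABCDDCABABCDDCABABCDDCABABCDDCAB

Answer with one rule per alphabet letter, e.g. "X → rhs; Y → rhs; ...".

A->DC, B->AB, C->CD, D->AB

  step 2 ⇒ step 3: DCABDCABDCABDCAB ⇒ AB·CD·DC·AB·AB·CD·DC·AB·AB·CD·DC·AB·AB·CD·DC·AB
    A ↦ DC
    B ↦ AB
    C ↦ CD
    D ↦ AB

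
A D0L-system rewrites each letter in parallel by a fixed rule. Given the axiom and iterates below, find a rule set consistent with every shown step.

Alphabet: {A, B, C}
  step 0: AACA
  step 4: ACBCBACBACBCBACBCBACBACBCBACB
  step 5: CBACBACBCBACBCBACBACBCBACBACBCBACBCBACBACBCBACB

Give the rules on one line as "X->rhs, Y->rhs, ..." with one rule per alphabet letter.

A->CB, B->CB, C->A

  step 4 ⇒ step 5: ACBCBACBACBCBACBCBACBACBCBACB ⇒ CB·A·CB·A·CB·CB·A·CB·CB·A·CB·A·CB·CB·A·CB·A·CB·CB·A·CB·CB·A·CB·A·CB·CB·A·CB
    A ↦ CB
    B ↦ CB
    C ↦ A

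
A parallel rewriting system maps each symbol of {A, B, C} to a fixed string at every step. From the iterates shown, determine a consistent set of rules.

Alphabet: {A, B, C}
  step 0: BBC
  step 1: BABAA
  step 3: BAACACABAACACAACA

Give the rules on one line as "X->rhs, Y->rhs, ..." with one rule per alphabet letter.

A->AC, B->BA, C->A

  step 0 ⇒ step 1: BBC ⇒ BA·BA·A
    B ↦ BA
    C ↦ A
    A ↦ AC  (constrained at step 1)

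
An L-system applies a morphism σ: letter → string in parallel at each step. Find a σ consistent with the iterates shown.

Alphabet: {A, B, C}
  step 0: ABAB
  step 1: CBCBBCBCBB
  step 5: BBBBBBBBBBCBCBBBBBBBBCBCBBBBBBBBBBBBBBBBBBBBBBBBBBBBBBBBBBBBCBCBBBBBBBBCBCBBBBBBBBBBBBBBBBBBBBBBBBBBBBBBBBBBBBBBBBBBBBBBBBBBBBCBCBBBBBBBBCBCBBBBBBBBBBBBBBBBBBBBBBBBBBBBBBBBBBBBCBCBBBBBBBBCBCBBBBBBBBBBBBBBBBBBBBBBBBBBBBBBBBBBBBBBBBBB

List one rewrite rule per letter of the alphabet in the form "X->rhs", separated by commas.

A->CBC, B->BB, C->BAB

  step 0 ⇒ step 1: ABAB ⇒ CBC·BB·CBC·BB
    A ↦ CBC
    B ↦ BB
    C ↦ BAB  (constrained at step 1)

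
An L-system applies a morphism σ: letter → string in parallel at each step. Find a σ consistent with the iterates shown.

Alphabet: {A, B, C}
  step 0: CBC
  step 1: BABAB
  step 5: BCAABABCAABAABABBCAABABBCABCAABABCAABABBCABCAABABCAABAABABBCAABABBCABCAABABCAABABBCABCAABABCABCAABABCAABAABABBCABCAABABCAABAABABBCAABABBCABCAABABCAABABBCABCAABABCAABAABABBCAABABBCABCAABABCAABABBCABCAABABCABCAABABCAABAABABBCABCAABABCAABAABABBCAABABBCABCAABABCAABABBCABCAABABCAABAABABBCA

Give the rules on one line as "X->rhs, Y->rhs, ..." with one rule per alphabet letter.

  step 0 ⇒ step 1: CBC ⇒ B·ABA·B
    B ↦ ABA
    C ↦ B
    A ↦ BCA  (constrained at step 1)

A->BCA, B->ABA, C->B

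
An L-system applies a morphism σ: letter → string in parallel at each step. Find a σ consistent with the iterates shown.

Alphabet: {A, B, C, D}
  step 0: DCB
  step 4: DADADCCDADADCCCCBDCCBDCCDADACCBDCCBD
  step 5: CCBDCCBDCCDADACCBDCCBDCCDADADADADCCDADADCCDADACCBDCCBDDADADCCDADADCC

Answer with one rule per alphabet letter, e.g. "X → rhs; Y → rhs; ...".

  step 4 ⇒ step 5: DADADCCDADADCCCCBDCCBDCCDADACCBDCCBD ⇒ CC·BD·CC·BD·CC·DA·DA·CC·BD·CC·BD·CC·DA·DA·DA·DA·D·CC·DA·DA·D·CC·DA·DA·CC·BD·CC·BD·DA·DA·D·CC·DA·DA·D·CC
    A ↦ BD
    B ↦ D
    C ↦ DA
    D ↦ CC

A->BD, B->D, C->DA, D->CC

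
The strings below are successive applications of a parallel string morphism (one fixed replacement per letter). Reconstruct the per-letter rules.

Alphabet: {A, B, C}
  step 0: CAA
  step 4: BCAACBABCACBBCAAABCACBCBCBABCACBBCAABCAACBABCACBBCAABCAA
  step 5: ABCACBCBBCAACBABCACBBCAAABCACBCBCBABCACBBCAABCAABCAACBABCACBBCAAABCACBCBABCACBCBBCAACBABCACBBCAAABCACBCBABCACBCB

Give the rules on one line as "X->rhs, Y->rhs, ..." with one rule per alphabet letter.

  step 4 ⇒ step 5: BCAACBABCACBBCAAABCACBCBCBABCACBBCAABCAACBABCACBBCAABCAA ⇒ A·BCA·CB·CB·BCA·A·CB·A·BCA·CB·BCA·A·A·BCA·CB·CB·CB·A·BCA·CB·BCA·A·BCA·A·BCA·A·CB·A·BCA·CB·BCA·A·A·BCA·CB·CB·A·BCA·CB·CB·BCA·A·CB·A·BCA·CB·BCA·A·A·BCA·CB·CB·A·BCA·CB·CB
    A ↦ CB
    B ↦ A
    C ↦ BCA

A->CB, B->A, C->BCA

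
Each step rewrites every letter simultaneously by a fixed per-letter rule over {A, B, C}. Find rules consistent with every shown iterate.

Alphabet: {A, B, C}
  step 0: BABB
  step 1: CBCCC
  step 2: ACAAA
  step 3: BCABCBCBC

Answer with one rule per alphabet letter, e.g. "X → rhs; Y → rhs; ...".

A->BC, B->C, C->A

  step 2 ⇒ step 3: ACAAA ⇒ BC·A·BC·BC·BC
    A ↦ BC
    C ↦ A
  step 0 ⇒ step 1: BABB ⇒ C·BC·C·C
    B ↦ C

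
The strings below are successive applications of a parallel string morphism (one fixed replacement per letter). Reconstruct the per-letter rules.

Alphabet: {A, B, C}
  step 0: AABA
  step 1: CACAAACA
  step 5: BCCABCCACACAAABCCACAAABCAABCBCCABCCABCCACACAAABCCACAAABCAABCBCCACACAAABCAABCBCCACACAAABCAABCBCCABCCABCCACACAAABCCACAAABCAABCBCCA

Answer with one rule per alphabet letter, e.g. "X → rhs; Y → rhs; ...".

A->CA, B->AA, C->BC

  step 0 ⇒ step 1: AABA ⇒ CA·CA·AA·CA
    A ↦ CA
    B ↦ AA
    C ↦ BC  (constrained at step 1)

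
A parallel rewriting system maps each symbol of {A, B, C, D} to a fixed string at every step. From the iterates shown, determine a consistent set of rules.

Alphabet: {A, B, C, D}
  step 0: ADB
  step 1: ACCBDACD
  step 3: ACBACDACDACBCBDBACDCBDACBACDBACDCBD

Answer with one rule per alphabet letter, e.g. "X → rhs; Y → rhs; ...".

  step 0 ⇒ step 1: ADB ⇒ AC·CBD·ACD
    A ↦ AC
    B ↦ ACD
    D ↦ CBD
    C ↦ B  (constrained at step 1)

A->AC, B->ACD, C->B, D->CBD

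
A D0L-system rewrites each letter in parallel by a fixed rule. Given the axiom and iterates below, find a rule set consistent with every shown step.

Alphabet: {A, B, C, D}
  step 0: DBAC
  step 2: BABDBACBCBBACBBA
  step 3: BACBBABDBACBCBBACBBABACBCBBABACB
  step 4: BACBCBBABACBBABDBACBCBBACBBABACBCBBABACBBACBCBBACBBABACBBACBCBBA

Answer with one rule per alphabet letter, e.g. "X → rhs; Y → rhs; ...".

  step 3 ⇒ step 4: BACBBABDBACBCBBACBBABACBCBBABACB ⇒ BA·CB·CB·BA·BA·CB·BA·BD·BA·CB·CB·BA·CB·BA·BA·CB·CB·BA·BA·CB·BA·CB·CB·BA·CB·BA·BA·CB·BA·CB·CB·BA
    A ↦ CB
    B ↦ BA
    C ↦ CB
    D ↦ BD

A->CB, B->BA, C->CB, D->BD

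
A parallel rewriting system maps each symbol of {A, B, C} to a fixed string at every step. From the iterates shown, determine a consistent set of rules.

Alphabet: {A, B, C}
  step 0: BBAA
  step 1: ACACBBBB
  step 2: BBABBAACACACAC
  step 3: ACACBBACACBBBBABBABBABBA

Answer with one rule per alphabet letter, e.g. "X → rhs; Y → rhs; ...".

A->BB, B->AC, C->A

  step 2 ⇒ step 3: BBABBAACACACAC ⇒ AC·AC·BB·AC·AC·BB·BB·A·BB·A·BB·A·BB·A
    A ↦ BB
    B ↦ AC
    C ↦ A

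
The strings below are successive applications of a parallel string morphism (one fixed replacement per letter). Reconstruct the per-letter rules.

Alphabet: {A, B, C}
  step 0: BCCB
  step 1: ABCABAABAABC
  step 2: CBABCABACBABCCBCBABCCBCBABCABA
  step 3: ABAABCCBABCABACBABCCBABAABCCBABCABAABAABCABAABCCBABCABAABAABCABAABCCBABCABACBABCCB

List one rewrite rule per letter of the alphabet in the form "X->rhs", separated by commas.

  step 2 ⇒ step 3: CBABCABACBABCCBCBABCCBCBABCABA ⇒ ABA·ABC·CB·ABC·ABA·CB·ABC·CB·ABA·ABC·CB·ABC·ABA·ABA·ABC·ABA·ABC·CB·ABC·ABA·ABA·ABC·ABA·ABC·CB·ABC·ABA·CB·ABC·CB
    A ↦ CB
    B ↦ ABC
    C ↦ ABA

A->CB, B->ABC, C->ABA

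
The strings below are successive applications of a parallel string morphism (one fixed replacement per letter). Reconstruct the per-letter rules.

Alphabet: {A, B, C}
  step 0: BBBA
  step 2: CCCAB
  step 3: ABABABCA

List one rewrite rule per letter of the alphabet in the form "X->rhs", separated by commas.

  step 2 ⇒ step 3: CCCAB ⇒ AB·AB·AB·C·A
    A ↦ C
    B ↦ A
    C ↦ AB

A->C, B->A, C->AB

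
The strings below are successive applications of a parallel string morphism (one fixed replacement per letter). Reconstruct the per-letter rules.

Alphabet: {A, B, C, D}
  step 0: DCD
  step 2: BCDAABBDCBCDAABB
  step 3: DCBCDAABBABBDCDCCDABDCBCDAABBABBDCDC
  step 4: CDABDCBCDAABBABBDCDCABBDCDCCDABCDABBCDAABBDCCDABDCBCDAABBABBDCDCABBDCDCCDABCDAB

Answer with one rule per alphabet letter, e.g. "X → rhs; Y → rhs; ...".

  step 3 ⇒ step 4: DCBCDAABBABBDCDCCDABDCBCDAABBABBDCDC ⇒ CDA·B·DC·B·CDA·ABB·ABB·DC·DC·ABB·DC·DC·CDA·B·CDA·B·B·CDA·ABB·DC·CDA·B·DC·B·CDA·ABB·ABB·DC·DC·ABB·DC·DC·CDA·B·CDA·B
    A ↦ ABB
    B ↦ DC
    C ↦ B
    D ↦ CDA

A->ABB, B->DC, C->B, D->CDA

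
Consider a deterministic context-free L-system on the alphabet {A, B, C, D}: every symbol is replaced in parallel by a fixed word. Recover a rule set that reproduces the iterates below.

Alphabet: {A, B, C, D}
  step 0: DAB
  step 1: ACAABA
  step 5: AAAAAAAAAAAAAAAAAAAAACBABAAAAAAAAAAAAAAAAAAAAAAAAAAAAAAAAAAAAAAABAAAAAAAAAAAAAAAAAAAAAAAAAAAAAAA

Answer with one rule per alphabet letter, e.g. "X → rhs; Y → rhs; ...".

  step 0 ⇒ step 1: DAB ⇒ AC·AA·BA
    A ↦ AA
    B ↦ BA
    D ↦ AC
    C ↦ DB  (constrained at step 1)

A->AA, B->BA, C->DB, D->AC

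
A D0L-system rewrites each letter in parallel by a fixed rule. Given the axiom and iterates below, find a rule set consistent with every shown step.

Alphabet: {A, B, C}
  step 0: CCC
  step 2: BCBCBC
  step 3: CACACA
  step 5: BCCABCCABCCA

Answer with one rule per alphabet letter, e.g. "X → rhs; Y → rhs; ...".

  step 2 ⇒ step 3: BCBCBC ⇒ C·A·C·A·C·A
    B ↦ C
    C ↦ A
    A ↦ BC  (constrained at step 3)

A->BC, B->C, C->A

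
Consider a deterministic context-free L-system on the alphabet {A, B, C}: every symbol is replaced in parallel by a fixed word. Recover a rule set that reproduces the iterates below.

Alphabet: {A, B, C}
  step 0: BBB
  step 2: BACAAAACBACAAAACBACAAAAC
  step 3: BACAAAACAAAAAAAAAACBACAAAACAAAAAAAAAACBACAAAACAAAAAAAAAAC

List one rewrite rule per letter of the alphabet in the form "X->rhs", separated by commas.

A->AA, B->BAC, C->AAC

  step 2 ⇒ step 3: BACAAAACBACAAAACBACAAAAC ⇒ BAC·AA·AAC·AA·AA·AA·AA·AAC·BAC·AA·AAC·AA·AA·AA·AA·AAC·BAC·AA·AAC·AA·AA·AA·AA·AAC
    A ↦ AA
    B ↦ BAC
    C ↦ AAC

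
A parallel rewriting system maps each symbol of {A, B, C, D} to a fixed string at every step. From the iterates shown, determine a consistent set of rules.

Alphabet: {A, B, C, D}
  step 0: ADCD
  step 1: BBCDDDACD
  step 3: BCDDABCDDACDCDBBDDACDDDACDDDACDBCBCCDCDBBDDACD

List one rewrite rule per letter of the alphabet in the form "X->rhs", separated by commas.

  step 0 ⇒ step 1: ADCD ⇒ BB·CD·DDA·CD
    A ↦ BB
    C ↦ DDA
    D ↦ CD
    B ↦ BC  (constrained at step 1)

A->BB, B->BC, C->DDA, D->CD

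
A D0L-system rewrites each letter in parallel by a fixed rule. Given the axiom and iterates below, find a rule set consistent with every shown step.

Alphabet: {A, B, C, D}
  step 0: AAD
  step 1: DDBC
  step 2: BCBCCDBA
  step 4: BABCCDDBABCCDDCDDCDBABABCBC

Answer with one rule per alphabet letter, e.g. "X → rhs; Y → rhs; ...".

A->D, B->CD, C->BA, D->BC

  step 1 ⇒ step 2: DDBC ⇒ BC·BC·CD·BA
    B ↦ CD
    C ↦ BA
    D ↦ BC
  step 0 ⇒ step 1: AAD ⇒ D·D·BC
    A ↦ D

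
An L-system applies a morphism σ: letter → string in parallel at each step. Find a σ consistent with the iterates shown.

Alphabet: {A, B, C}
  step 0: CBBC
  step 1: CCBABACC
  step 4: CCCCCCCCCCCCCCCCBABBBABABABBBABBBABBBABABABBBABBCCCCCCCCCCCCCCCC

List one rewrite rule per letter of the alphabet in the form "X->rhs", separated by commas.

A->BB, B->BA, C->CC

  step 0 ⇒ step 1: CBBC ⇒ CC·BA·BA·CC
    B ↦ BA
    C ↦ CC
    A ↦ BB  (constrained at step 1)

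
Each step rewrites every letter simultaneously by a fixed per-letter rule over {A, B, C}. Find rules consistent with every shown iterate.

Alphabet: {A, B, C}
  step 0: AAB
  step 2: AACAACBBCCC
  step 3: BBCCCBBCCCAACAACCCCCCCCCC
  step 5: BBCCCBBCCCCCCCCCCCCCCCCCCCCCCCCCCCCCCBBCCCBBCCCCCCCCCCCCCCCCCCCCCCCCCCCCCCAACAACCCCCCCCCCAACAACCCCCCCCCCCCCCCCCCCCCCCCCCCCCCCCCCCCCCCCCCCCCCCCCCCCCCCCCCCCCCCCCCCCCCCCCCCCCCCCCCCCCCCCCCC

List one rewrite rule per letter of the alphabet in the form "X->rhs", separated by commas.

A->B, B->AAC, C->CCC

  step 2 ⇒ step 3: AACAACBBCCC ⇒ B·B·CCC·B·B·CCC·AAC·AAC·CCC·CCC·CCC
    A ↦ B
    B ↦ AAC
    C ↦ CCC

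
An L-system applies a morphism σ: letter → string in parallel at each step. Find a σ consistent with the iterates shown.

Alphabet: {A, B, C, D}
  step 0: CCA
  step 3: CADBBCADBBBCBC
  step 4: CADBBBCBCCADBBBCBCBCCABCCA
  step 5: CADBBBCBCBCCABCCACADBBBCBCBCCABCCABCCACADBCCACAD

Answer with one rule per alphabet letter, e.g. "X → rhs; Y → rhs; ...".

  step 4 ⇒ step 5: CADBBBCBCCADBBBCBCBCCABCCA ⇒ CA·D·BB·BC·BC·BC·CA·BC·CA·CA·D·BB·BC·BC·BC·CA·BC·CA·BC·CA·CA·D·BC·CA·CA·D
    A ↦ D
    B ↦ BC
    C ↦ CA
    D ↦ BB

A->D, B->BC, C->CA, D->BB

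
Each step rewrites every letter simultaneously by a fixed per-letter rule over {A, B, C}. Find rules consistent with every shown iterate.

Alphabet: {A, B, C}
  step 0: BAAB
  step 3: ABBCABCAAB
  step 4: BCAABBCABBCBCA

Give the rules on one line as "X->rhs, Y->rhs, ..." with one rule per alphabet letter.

  step 3 ⇒ step 4: ABBCABCAAB ⇒ BC·A·A·B·BC·A·B·BC·BC·A
    A ↦ BC
    B ↦ A
    C ↦ B

A->BC, B->A, C->B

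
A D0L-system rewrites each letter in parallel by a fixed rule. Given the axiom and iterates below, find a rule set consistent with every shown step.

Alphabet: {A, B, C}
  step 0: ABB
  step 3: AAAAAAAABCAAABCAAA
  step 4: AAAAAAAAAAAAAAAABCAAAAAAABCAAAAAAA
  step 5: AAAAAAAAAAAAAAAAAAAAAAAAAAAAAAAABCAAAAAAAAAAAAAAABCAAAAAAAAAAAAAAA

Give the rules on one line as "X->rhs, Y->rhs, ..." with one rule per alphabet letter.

  step 4 ⇒ step 5: AAAAAAAAAAAAAAAABCAAAAAAABCAAAAAAA ⇒ AA·AA·AA·AA·AA·AA·AA·AA·AA·AA·AA·AA·AA·AA·AA·AA·BC·A·AA·AA·AA·AA·AA·AA·AA·BC·A·AA·AA·AA·AA·AA·AA·AA
    A ↦ AA
    B ↦ BC
    C ↦ A

A->AA, B->BC, C->A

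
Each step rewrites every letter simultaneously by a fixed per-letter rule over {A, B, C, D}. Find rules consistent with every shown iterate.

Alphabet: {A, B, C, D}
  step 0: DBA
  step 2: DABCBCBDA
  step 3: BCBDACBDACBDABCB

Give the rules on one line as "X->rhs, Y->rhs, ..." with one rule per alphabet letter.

A->CB, B->DA, C->CB, D->B

  step 2 ⇒ step 3: DABCBCBDA ⇒ B·CB·DA·CB·DA·CB·DA·B·CB
    A ↦ CB
    B ↦ DA
    C ↦ CB
    D ↦ B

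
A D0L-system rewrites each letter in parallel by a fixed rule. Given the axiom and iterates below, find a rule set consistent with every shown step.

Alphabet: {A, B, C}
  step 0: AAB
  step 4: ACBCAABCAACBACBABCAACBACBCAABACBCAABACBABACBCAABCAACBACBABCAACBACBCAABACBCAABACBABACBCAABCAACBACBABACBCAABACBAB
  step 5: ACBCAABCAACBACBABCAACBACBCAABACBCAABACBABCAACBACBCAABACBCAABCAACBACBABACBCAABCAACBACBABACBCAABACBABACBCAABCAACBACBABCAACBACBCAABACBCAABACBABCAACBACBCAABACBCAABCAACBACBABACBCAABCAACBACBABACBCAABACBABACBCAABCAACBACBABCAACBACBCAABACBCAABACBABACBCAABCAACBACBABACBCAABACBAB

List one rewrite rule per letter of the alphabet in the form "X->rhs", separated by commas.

  step 4 ⇒ step 5: ACBCAABCAACBACBABCAACBACBCAABACBCAABACBABACBCAABCAACBACBABCAACBACBCAABACBCAABACBABACBCAABCAACBACBABACBCAABACBAB ⇒ ACB·CA·AB·CA·ACB·ACB·AB·CA·ACB·ACB·CA·AB·ACB·CA·AB·ACB·AB·CA·ACB·ACB·CA·AB·ACB·CA·AB·CA·ACB·ACB·AB·ACB·CA·AB·CA·ACB·ACB·AB·ACB·CA·AB·ACB·AB·ACB·CA·AB·CA·ACB·ACB·AB·CA·ACB·ACB·CA·AB·ACB·CA·AB·ACB·AB·CA·ACB·ACB·CA·AB·ACB·CA·AB·CA·ACB·ACB·AB·ACB·CA·AB·CA·ACB·ACB·AB·ACB·CA·AB·ACB·AB·ACB·CA·AB·CA·ACB·ACB·AB·CA·ACB·ACB·CA·AB·ACB·CA·AB·ACB·AB·ACB·CA·AB·CA·ACB·ACB·AB·ACB·CA·AB·ACB·AB
    A ↦ ACB
    B ↦ AB
    C ↦ CA

A->ACB, B->AB, C->CA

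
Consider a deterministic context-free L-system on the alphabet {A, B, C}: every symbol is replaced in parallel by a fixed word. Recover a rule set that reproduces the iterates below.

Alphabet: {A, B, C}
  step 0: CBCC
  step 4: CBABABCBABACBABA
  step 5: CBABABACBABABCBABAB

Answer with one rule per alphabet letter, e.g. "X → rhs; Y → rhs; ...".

  step 4 ⇒ step 5: CBABABCBABACBABA ⇒ CB·A·B·A·B·A·CB·A·B·A·B·CB·A·B·A·B
    A ↦ B
    B ↦ A
    C ↦ CB

A->B, B->A, C->CB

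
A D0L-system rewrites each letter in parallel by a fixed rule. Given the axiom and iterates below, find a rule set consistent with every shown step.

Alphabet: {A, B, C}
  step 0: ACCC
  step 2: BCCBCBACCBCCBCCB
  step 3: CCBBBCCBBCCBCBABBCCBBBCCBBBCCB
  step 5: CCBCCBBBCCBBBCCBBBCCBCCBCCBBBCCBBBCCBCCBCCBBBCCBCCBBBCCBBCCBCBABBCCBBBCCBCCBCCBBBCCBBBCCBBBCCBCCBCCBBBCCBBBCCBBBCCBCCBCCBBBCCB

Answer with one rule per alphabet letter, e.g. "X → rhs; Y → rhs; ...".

  step 2 ⇒ step 3: BCCBCBACCBCCBCCB ⇒ CCB·B·B·CCB·B·CCB·CBA·B·B·CCB·B·B·CCB·B·B·CCB
    A ↦ CBA
    B ↦ CCB
    C ↦ B

A->CBA, B->CCB, C->B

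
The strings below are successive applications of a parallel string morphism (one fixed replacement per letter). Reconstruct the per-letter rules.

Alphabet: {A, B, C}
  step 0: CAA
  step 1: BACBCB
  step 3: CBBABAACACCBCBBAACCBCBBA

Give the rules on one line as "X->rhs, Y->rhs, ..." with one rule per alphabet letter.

A->CB, B->AC, C->BA

  step 0 ⇒ step 1: CAA ⇒ BA·CB·CB
    A ↦ CB
    C ↦ BA
    B ↦ AC  (constrained at step 1)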